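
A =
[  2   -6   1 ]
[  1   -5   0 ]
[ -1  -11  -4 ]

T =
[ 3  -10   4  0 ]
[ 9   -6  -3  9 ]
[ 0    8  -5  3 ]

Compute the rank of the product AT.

2

First compute AT:
[[-48,  24,  21, -51],
 [-42,  20,  19, -45],
 [-102,  44,  49, -111]]
Now row reduce the product.
R2 ← R2 − (7/8)·R1: [0, -1, 5/8, -3/8]
R3 ← R3 − (17/8)·R1: [0, -7, 35/8, -21/8]
R3 ← R3 − (7)·R2: [0, 0, 0, 0]
2 nonzero rows, so rank(AT) = 2.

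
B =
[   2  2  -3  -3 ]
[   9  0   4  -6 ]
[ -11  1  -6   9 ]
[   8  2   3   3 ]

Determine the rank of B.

Row reduce to echelon form.
R2 ← R2 − (9/2)·R1: [0, -9, 35/2, 15/2]
R3 ← R3 + (11/2)·R1: [0, 12, -45/2, -15/2]
R4 ← R4 − (4)·R1: [0, -6, 15, 15]
R3 ← R3 + (4/3)·R2: [0, 0, 5/6, 5/2]
R4 ← R4 − (2/3)·R2: [0, 0, 10/3, 10]
R4 ← R4 − (4)·R3: [0, 0, 0, 0]
Echelon form has 3 nonzero rows, so rank(B) = 3.

3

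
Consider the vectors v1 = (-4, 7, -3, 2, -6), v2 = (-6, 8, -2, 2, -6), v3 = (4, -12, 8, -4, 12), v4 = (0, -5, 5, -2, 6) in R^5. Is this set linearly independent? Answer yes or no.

Form the matrix with these vectors as rows and row reduce.
R2 ← R2 − (3/2)·R1: [0, -5/2, 5/2, -1, 3]
R3 ← R3 + R1: [0, -5, 5, -2, 6]
R3 ← R3 − (2)·R2: [0, 0, 0, 0, 0]
R4 ← R4 − (2)·R2: [0, 0, 0, 0, 0]
2 nonzero rows, so the 4 vectors span a space of dimension 2.
Since 2 < 4, the vectors are linearly dependent.

no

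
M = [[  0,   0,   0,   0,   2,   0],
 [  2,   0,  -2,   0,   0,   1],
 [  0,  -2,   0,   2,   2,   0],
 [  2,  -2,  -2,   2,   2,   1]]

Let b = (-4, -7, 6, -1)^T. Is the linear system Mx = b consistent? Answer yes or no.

Row reduce the augmented matrix [M | b].
Swap R1 ↔ R2
R4 ← R4 − R1: [0, -2, 0, 2, 2, 0, 6]
Swap R2 ↔ R3
R4 ← R4 − R2: [0, 0, 0, 0, 0, 0, 0]
The echelon form has 3 nonzero rows, and every pivot lies in the first 6 columns, so rank(M) = rank([M|b]) = 3.
The system is consistent.

yes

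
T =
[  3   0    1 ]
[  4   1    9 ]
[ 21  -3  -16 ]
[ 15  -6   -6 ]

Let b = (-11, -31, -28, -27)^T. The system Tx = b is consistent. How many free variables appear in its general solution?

Row reduce the augmented matrix [T | b].
R2 ← R2 − (4/3)·R1: [0, 1, 23/3, -49/3]
R3 ← R3 − (7)·R1: [0, -3, -23, 49]
R4 ← R4 − (5)·R1: [0, -6, -11, 28]
R3 ← R3 + (3)·R2: [0, 0, 0, 0]
R4 ← R4 + (6)·R2: [0, 0, 35, -70]
Swap R3 ↔ R4
The echelon form has 3 nonzero rows, and every pivot lies in the first 3 columns, so rank(T) = rank([T|b]) = 3.
The system is consistent.
Free variables = (unknowns) − (rank) = 3 − 3 = 0.

0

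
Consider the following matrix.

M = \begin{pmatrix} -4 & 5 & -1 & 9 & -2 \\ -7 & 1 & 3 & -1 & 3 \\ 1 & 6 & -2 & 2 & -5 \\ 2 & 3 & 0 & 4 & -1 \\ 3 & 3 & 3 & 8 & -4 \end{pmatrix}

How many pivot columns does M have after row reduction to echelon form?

5

Row reduce to echelon form.
R2 ← R2 − (7/4)·R1: [0, -31/4, 19/4, -67/4, 13/2]
R3 ← R3 + (1/4)·R1: [0, 29/4, -9/4, 17/4, -11/2]
R4 ← R4 + (1/2)·R1: [0, 11/2, -1/2, 17/2, -2]
R5 ← R5 + (3/4)·R1: [0, 27/4, 9/4, 59/4, -11/2]
R3 ← R3 + (29/31)·R2: [0, 0, 68/31, -354/31, 18/31]
R4 ← R4 + (22/31)·R2: [0, 0, 89/31, -105/31, 81/31]
R5 ← R5 + (27/31)·R2: [0, 0, 198/31, 5/31, 5/31]
R4 ← R4 − (89/68)·R3: [0, 0, 0, 393/34, 63/34]
R5 ← R5 − (99/34)·R3: [0, 0, 0, 568/17, -26/17]
R5 ← R5 − (1136/393)·R4: [0, 0, 0, 0, -902/131]
Echelon form has 5 nonzero rows, so rank(M) = 5.
Each nonzero row contributes one pivot column: 5 pivot columns.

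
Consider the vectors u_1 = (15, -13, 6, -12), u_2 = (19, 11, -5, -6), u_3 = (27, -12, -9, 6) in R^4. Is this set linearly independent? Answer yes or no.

Form the matrix with these vectors as rows and row reduce.
R2 ← R2 − (19/15)·R1: [0, 412/15, -63/5, 46/5]
R3 ← R3 − (9/5)·R1: [0, 57/5, -99/5, 138/5]
R3 ← R3 − (171/412)·R2: [0, 0, -6003/412, 4899/206]
3 nonzero rows, so the 3 vectors span a space of dimension 3.
Since 3 = 3, the vectors are linearly independent.

yes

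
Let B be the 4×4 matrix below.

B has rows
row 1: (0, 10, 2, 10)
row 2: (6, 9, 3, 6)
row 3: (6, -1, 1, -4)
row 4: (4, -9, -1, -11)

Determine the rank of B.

Row reduce to echelon form.
Swap R1 ↔ R2
R3 ← R3 − R1: [0, -10, -2, -10]
R4 ← R4 − (2/3)·R1: [0, -15, -3, -15]
R3 ← R3 + R2: [0, 0, 0, 0]
R4 ← R4 + (3/2)·R2: [0, 0, 0, 0]
Echelon form has 2 nonzero rows, so rank(B) = 2.

2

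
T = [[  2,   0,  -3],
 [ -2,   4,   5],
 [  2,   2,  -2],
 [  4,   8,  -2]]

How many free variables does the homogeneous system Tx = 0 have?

1

Row reduce to echelon form.
R2 ← R2 + R1: [0, 4, 2]
R3 ← R3 − R1: [0, 2, 1]
R4 ← R4 − (2)·R1: [0, 8, 4]
R3 ← R3 − (1/2)·R2: [0, 0, 0]
R4 ← R4 − (2)·R2: [0, 0, 0]
2 nonzero rows, so rank(T) = 2.
T has 3 columns; by rank–nullity, nullity = 3 − 2 = 1.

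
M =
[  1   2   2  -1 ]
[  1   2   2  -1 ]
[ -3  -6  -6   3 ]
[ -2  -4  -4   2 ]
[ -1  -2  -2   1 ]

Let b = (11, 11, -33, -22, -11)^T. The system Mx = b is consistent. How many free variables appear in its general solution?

3

Row reduce the augmented matrix [M | b].
R2 ← R2 − R1: [0, 0, 0, 0, 0]
R3 ← R3 + (3)·R1: [0, 0, 0, 0, 0]
R4 ← R4 + (2)·R1: [0, 0, 0, 0, 0]
R5 ← R5 + R1: [0, 0, 0, 0, 0]
The echelon form has 1 nonzero rows, and every pivot lies in the first 4 columns, so rank(M) = rank([M|b]) = 1.
The system is consistent.
Free variables = (unknowns) − (rank) = 4 − 1 = 3.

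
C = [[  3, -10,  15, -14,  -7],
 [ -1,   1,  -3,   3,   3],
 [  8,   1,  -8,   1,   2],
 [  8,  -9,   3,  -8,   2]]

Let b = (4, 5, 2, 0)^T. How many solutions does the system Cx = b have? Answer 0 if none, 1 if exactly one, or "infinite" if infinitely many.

0

Row reduce the augmented matrix [C | b].
R2 ← R2 + (1/3)·R1: [0, -7/3, 2, -5/3, 2/3, 19/3]
R3 ← R3 − (8/3)·R1: [0, 83/3, -48, 115/3, 62/3, -26/3]
R4 ← R4 − (8/3)·R1: [0, 53/3, -37, 88/3, 62/3, -32/3]
R3 ← R3 + (83/7)·R2: [0, 0, -170/7, 130/7, 200/7, 465/7]
R4 ← R4 + (53/7)·R2: [0, 0, -153/7, 117/7, 180/7, 261/7]
R4 ← R4 − (9/10)·R3: [0, 0, 0, 0, 0, -45/2]
The echelon form has 4 nonzero rows; the last pivot sits in the augmented column, so rank(C) = 3 but rank([C|b]) = 4.
Since the ranks differ, the system is inconsistent.
It has no solutions.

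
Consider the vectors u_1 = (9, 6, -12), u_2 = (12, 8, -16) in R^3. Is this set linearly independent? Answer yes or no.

no

Form the matrix with these vectors as rows and row reduce.
R2 ← R2 − (4/3)·R1: [0, 0, 0]
1 nonzero row, so the 2 vectors span a space of dimension 1.
Since 1 < 2, the vectors are linearly dependent.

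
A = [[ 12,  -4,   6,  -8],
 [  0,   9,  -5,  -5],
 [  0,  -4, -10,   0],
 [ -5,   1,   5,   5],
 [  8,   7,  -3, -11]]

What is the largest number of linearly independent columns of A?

3

Row reduce to echelon form.
R4 ← R4 + (5/12)·R1: [0, -2/3, 15/2, 5/3]
R5 ← R5 − (2/3)·R1: [0, 29/3, -7, -17/3]
R3 ← R3 + (4/9)·R2: [0, 0, -110/9, -20/9]
R4 ← R4 + (2/27)·R2: [0, 0, 385/54, 35/27]
R5 ← R5 − (29/27)·R2: [0, 0, -44/27, -8/27]
R4 ← R4 + (7/12)·R3: [0, 0, 0, 0]
R5 ← R5 − (2/15)·R3: [0, 0, 0, 0]
Echelon form has 3 nonzero rows, so rank(A) = 3.
The rank gives the maximum number of linearly independent columns: 3.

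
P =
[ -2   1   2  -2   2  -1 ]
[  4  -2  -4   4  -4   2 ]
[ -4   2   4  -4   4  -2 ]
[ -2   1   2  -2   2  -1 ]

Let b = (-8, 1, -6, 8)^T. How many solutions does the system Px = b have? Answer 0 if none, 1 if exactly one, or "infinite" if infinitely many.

Row reduce the augmented matrix [P | b].
R2 ← R2 + (2)·R1: [0, 0, 0, 0, 0, 0, -15]
R3 ← R3 − (2)·R1: [0, 0, 0, 0, 0, 0, 10]
R4 ← R4 − R1: [0, 0, 0, 0, 0, 0, 16]
R3 ← R3 + (2/3)·R2: [0, 0, 0, 0, 0, 0, 0]
R4 ← R4 + (16/15)·R2: [0, 0, 0, 0, 0, 0, 0]
The echelon form has 2 nonzero rows; the last pivot sits in the augmented column, so rank(P) = 1 but rank([P|b]) = 2.
Since the ranks differ, the system is inconsistent.
It has no solutions.

0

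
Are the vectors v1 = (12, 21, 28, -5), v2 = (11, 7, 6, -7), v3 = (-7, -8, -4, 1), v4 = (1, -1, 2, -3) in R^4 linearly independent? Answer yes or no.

Form the matrix with these vectors as rows and row reduce.
R2 ← R2 − (11/12)·R1: [0, -49/4, -59/3, -29/12]
R3 ← R3 + (7/12)·R1: [0, 17/4, 37/3, -23/12]
R4 ← R4 − (1/12)·R1: [0, -11/4, -1/3, -31/12]
R3 ← R3 + (17/49)·R2: [0, 0, 270/49, -135/49]
R4 ← R4 − (11/49)·R2: [0, 0, 200/49, -100/49]
R4 ← R4 − (20/27)·R3: [0, 0, 0, 0]
3 nonzero rows, so the 4 vectors span a space of dimension 3.
Since 3 < 4, the vectors are linearly dependent.

no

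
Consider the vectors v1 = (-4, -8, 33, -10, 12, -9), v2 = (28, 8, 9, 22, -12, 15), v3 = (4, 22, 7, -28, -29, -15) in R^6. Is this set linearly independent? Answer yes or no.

Form the matrix with these vectors as rows and row reduce.
R2 ← R2 + (7)·R1: [0, -48, 240, -48, 72, -48]
R3 ← R3 + R1: [0, 14, 40, -38, -17, -24]
R3 ← R3 + (7/24)·R2: [0, 0, 110, -52, 4, -38]
3 nonzero rows, so the 3 vectors span a space of dimension 3.
Since 3 = 3, the vectors are linearly independent.

yes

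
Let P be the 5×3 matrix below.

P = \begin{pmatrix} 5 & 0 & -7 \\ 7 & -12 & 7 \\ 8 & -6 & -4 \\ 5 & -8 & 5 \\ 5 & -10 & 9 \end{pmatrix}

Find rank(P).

3

Row reduce to echelon form.
R2 ← R2 − (7/5)·R1: [0, -12, 84/5]
R3 ← R3 − (8/5)·R1: [0, -6, 36/5]
R4 ← R4 − R1: [0, -8, 12]
R5 ← R5 − R1: [0, -10, 16]
R3 ← R3 − (1/2)·R2: [0, 0, -6/5]
R4 ← R4 − (2/3)·R2: [0, 0, 4/5]
R5 ← R5 − (5/6)·R2: [0, 0, 2]
R4 ← R4 + (2/3)·R3: [0, 0, 0]
R5 ← R5 + (5/3)·R3: [0, 0, 0]
Echelon form has 3 nonzero rows, so rank(P) = 3.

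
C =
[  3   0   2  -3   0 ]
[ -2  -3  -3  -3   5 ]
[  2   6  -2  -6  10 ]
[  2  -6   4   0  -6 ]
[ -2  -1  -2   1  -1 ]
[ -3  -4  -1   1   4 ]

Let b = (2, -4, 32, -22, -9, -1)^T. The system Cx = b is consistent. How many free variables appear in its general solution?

1

Row reduce the augmented matrix [C | b].
R2 ← R2 + (2/3)·R1: [0, -3, -5/3, -5, 5, -8/3]
R3 ← R3 − (2/3)·R1: [0, 6, -10/3, -4, 10, 92/3]
R4 ← R4 − (2/3)·R1: [0, -6, 8/3, 2, -6, -70/3]
R5 ← R5 + (2/3)·R1: [0, -1, -2/3, -1, -1, -23/3]
R6 ← R6 + R1: [0, -4, 1, -2, 4, 1]
R3 ← R3 + (2)·R2: [0, 0, -20/3, -14, 20, 76/3]
R4 ← R4 − (2)·R2: [0, 0, 6, 12, -16, -18]
R5 ← R5 − (1/3)·R2: [0, 0, -1/9, 2/3, -8/3, -61/9]
R6 ← R6 − (4/3)·R2: [0, 0, 29/9, 14/3, -8/3, 41/9]
R4 ← R4 + (9/10)·R3: [0, 0, 0, -3/5, 2, 24/5]
R5 ← R5 − (1/60)·R3: [0, 0, 0, 9/10, -3, -36/5]
R6 ← R6 + (29/60)·R3: [0, 0, 0, -21/10, 7, 84/5]
R5 ← R5 + (3/2)·R4: [0, 0, 0, 0, 0, 0]
R6 ← R6 − (7/2)·R4: [0, 0, 0, 0, 0, 0]
The echelon form has 4 nonzero rows, and every pivot lies in the first 5 columns, so rank(C) = rank([C|b]) = 4.
The system is consistent.
Free variables = (unknowns) − (rank) = 5 − 4 = 1.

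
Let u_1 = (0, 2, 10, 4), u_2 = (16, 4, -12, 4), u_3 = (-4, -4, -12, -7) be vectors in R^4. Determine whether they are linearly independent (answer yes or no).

Form the matrix with these vectors as rows and row reduce.
Swap R1 ↔ R2
R3 ← R3 + (1/4)·R1: [0, -3, -15, -6]
R3 ← R3 + (3/2)·R2: [0, 0, 0, 0]
2 nonzero rows, so the 3 vectors span a space of dimension 2.
Since 2 < 3, the vectors are linearly dependent.

no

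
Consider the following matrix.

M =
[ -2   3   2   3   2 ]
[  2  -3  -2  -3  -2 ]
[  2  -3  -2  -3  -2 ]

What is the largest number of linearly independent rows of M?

Row reduce to echelon form.
R2 ← R2 + R1: [0, 0, 0, 0, 0]
R3 ← R3 + R1: [0, 0, 0, 0, 0]
Echelon form has 1 nonzero row, so rank(M) = 1.
The rank gives the maximum number of linearly independent rows: 1.

1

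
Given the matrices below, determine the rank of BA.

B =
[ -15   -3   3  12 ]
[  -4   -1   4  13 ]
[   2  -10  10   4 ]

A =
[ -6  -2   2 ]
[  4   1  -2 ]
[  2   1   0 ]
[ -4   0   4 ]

2

First compute BA:
[[ 36,  30,  24],
 [-24,  11,  46],
 [-48,  -4,  40]]
Now row reduce the product.
R2 ← R2 + (2/3)·R1: [0, 31, 62]
R3 ← R3 + (4/3)·R1: [0, 36, 72]
R3 ← R3 − (36/31)·R2: [0, 0, 0]
2 nonzero rows, so rank(BA) = 2.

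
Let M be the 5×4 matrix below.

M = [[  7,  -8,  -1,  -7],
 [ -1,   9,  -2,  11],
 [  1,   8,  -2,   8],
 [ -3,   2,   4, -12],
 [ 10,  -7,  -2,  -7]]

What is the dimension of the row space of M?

Row reduce to echelon form.
R2 ← R2 + (1/7)·R1: [0, 55/7, -15/7, 10]
R3 ← R3 − (1/7)·R1: [0, 64/7, -13/7, 9]
R4 ← R4 + (3/7)·R1: [0, -10/7, 25/7, -15]
R5 ← R5 − (10/7)·R1: [0, 31/7, -4/7, 3]
R3 ← R3 − (64/55)·R2: [0, 0, 7/11, -29/11]
R4 ← R4 + (2/11)·R2: [0, 0, 35/11, -145/11]
R5 ← R5 − (31/55)·R2: [0, 0, 7/11, -29/11]
R4 ← R4 − (5)·R3: [0, 0, 0, 0]
R5 ← R5 − R3: [0, 0, 0, 0]
Echelon form has 3 nonzero rows, so rank(M) = 3.
The row space has dimension equal to the rank: 3.

3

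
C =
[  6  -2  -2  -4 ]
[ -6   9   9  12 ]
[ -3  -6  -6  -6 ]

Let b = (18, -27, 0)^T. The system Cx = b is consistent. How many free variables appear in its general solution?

2

Row reduce the augmented matrix [C | b].
R2 ← R2 + R1: [0, 7, 7, 8, -9]
R3 ← R3 + (1/2)·R1: [0, -7, -7, -8, 9]
R3 ← R3 + R2: [0, 0, 0, 0, 0]
The echelon form has 2 nonzero rows, and every pivot lies in the first 4 columns, so rank(C) = rank([C|b]) = 2.
The system is consistent.
Free variables = (unknowns) − (rank) = 4 − 2 = 2.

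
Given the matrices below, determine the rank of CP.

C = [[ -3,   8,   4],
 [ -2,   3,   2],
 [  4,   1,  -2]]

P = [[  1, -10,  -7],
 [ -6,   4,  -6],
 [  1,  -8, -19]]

2

First compute CP:
[[-47,  30, -103],
 [-18,  16, -42],
 [ -4, -20,   4]]
Now row reduce the product.
R2 ← R2 − (18/47)·R1: [0, 212/47, -120/47]
R3 ← R3 − (4/47)·R1: [0, -1060/47, 600/47]
R3 ← R3 + (5)·R2: [0, 0, 0]
2 nonzero rows, so rank(CP) = 2.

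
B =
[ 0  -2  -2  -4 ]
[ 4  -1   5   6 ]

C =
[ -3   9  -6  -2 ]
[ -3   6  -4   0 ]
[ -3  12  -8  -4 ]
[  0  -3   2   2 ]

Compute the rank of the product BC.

2

First compute BC:
[[ 12, -24,  16,   0],
 [-24,  72, -48, -16]]
Now row reduce the product.
R2 ← R2 + (2)·R1: [0, 24, -16, -16]
2 nonzero rows, so rank(BC) = 2.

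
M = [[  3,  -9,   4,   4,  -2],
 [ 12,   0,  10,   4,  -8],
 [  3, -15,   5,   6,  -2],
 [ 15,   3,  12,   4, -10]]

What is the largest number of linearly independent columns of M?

Row reduce to echelon form.
R2 ← R2 − (4)·R1: [0, 36, -6, -12, 0]
R3 ← R3 − R1: [0, -6, 1, 2, 0]
R4 ← R4 − (5)·R1: [0, 48, -8, -16, 0]
R3 ← R3 + (1/6)·R2: [0, 0, 0, 0, 0]
R4 ← R4 − (4/3)·R2: [0, 0, 0, 0, 0]
Echelon form has 2 nonzero rows, so rank(M) = 2.
The rank gives the maximum number of linearly independent columns: 2.

2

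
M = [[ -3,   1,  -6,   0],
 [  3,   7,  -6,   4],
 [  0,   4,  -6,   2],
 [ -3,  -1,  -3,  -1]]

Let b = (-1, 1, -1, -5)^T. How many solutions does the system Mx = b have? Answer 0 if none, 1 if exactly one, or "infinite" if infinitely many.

0

Row reduce the augmented matrix [M | b].
R2 ← R2 + R1: [0, 8, -12, 4, 0]
R4 ← R4 − R1: [0, -2, 3, -1, -4]
R3 ← R3 − (1/2)·R2: [0, 0, 0, 0, -1]
R4 ← R4 + (1/4)·R2: [0, 0, 0, 0, -4]
R4 ← R4 − (4)·R3: [0, 0, 0, 0, 0]
The echelon form has 3 nonzero rows; the last pivot sits in the augmented column, so rank(M) = 2 but rank([M|b]) = 3.
Since the ranks differ, the system is inconsistent.
It has no solutions.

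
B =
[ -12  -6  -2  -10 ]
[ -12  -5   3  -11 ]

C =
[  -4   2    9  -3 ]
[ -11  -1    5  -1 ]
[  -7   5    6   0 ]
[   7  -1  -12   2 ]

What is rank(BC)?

First compute BC:
[[ 58, -18, -30,  22],
 [  5,   7,  17,  19]]
Now row reduce the product.
R2 ← R2 − (5/58)·R1: [0, 248/29, 568/29, 496/29]
2 nonzero rows, so rank(BC) = 2.

2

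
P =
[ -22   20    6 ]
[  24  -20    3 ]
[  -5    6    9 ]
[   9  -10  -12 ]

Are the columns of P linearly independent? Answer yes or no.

Row reduce P to echelon form.
R2 ← R2 + (12/11)·R1: [0, 20/11, 105/11]
R3 ← R3 − (5/22)·R1: [0, 16/11, 84/11]
R4 ← R4 + (9/22)·R1: [0, -20/11, -105/11]
R3 ← R3 − (4/5)·R2: [0, 0, 0]
R4 ← R4 + R2: [0, 0, 0]
2 pivots among 3 columns.
Only 2 < 3 pivot columns, so the columns are linearly dependent.

no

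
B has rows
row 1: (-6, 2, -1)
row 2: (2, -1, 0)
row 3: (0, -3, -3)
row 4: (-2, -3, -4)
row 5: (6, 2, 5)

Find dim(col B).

2

Row reduce to echelon form.
R2 ← R2 + (1/3)·R1: [0, -1/3, -1/3]
R4 ← R4 − (1/3)·R1: [0, -11/3, -11/3]
R5 ← R5 + R1: [0, 4, 4]
R3 ← R3 − (9)·R2: [0, 0, 0]
R4 ← R4 − (11)·R2: [0, 0, 0]
R5 ← R5 + (12)·R2: [0, 0, 0]
Echelon form has 2 nonzero rows, so rank(B) = 2.
The column space has dimension equal to the rank: 2.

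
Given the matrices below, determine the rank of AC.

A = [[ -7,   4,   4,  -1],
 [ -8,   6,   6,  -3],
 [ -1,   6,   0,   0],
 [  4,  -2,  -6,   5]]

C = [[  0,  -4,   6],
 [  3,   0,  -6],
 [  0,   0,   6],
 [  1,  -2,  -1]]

First compute AC:
[[ 11,  30, -41],
 [ 15,  38, -45],
 [ 18,   4, -42],
 [ -1, -26,  -5]]
Now row reduce the product.
R2 ← R2 − (15/11)·R1: [0, -32/11, 120/11]
R3 ← R3 − (18/11)·R1: [0, -496/11, 276/11]
R4 ← R4 + (1/11)·R1: [0, -256/11, -96/11]
R3 ← R3 − (31/2)·R2: [0, 0, -144]
R4 ← R4 − (8)·R2: [0, 0, -96]
R4 ← R4 − (2/3)·R3: [0, 0, 0]
3 nonzero rows, so rank(AC) = 3.

3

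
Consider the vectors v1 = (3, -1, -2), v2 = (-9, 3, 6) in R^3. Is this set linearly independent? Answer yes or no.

Form the matrix with these vectors as rows and row reduce.
R2 ← R2 + (3)·R1: [0, 0, 0]
1 nonzero row, so the 2 vectors span a space of dimension 1.
Since 1 < 2, the vectors are linearly dependent.

no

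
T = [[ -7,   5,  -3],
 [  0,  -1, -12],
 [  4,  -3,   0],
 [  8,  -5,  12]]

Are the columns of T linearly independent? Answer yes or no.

no

Row reduce T to echelon form.
R3 ← R3 + (4/7)·R1: [0, -1/7, -12/7]
R4 ← R4 + (8/7)·R1: [0, 5/7, 60/7]
R3 ← R3 − (1/7)·R2: [0, 0, 0]
R4 ← R4 + (5/7)·R2: [0, 0, 0]
2 pivots among 3 columns.
Only 2 < 3 pivot columns, so the columns are linearly dependent.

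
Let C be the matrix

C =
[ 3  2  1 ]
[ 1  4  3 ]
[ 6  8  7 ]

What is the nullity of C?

Row reduce to echelon form.
R2 ← R2 − (1/3)·R1: [0, 10/3, 8/3]
R3 ← R3 − (2)·R1: [0, 4, 5]
R3 ← R3 − (6/5)·R2: [0, 0, 9/5]
3 nonzero rows, so rank(C) = 3.
C has 3 columns; by rank–nullity, nullity = 3 − 3 = 0.

0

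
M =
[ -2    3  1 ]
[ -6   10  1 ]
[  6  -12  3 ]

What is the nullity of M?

Row reduce to echelon form.
R2 ← R2 − (3)·R1: [0, 1, -2]
R3 ← R3 + (3)·R1: [0, -3, 6]
R3 ← R3 + (3)·R2: [0, 0, 0]
2 nonzero rows, so rank(M) = 2.
M has 3 columns; by rank–nullity, nullity = 3 − 2 = 1.

1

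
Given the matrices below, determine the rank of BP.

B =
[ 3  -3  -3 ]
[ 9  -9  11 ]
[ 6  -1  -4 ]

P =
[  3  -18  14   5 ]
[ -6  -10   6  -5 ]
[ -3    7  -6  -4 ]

First compute BP:
[[ 36, -45,  42,  42],
 [ 48,   5,   6,  46],
 [ 36, -126, 102,  51]]
Now row reduce the product.
R2 ← R2 − (4/3)·R1: [0, 65, -50, -10]
R3 ← R3 − R1: [0, -81, 60, 9]
R3 ← R3 + (81/65)·R2: [0, 0, -30/13, -45/13]
3 nonzero rows, so rank(BP) = 3.

3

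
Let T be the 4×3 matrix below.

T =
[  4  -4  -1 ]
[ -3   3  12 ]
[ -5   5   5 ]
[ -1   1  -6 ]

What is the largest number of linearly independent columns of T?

Row reduce to echelon form.
R2 ← R2 + (3/4)·R1: [0, 0, 45/4]
R3 ← R3 + (5/4)·R1: [0, 0, 15/4]
R4 ← R4 + (1/4)·R1: [0, 0, -25/4]
R3 ← R3 − (1/3)·R2: [0, 0, 0]
R4 ← R4 + (5/9)·R2: [0, 0, 0]
Echelon form has 2 nonzero rows, so rank(T) = 2.
The rank gives the maximum number of linearly independent columns: 2.

2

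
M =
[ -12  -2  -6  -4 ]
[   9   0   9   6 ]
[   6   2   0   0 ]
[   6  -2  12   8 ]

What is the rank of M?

Row reduce to echelon form.
R2 ← R2 + (3/4)·R1: [0, -3/2, 9/2, 3]
R3 ← R3 + (1/2)·R1: [0, 1, -3, -2]
R4 ← R4 + (1/2)·R1: [0, -3, 9, 6]
R3 ← R3 + (2/3)·R2: [0, 0, 0, 0]
R4 ← R4 − (2)·R2: [0, 0, 0, 0]
Echelon form has 2 nonzero rows, so rank(M) = 2.

2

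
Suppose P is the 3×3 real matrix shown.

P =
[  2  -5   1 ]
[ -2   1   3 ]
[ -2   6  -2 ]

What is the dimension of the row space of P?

Row reduce to echelon form.
R2 ← R2 + R1: [0, -4, 4]
R3 ← R3 + R1: [0, 1, -1]
R3 ← R3 + (1/4)·R2: [0, 0, 0]
Echelon form has 2 nonzero rows, so rank(P) = 2.
The row space has dimension equal to the rank: 2.

2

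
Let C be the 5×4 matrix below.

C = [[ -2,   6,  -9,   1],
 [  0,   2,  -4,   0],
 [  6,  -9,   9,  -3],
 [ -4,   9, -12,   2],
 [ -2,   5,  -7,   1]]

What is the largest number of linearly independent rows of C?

Row reduce to echelon form.
R3 ← R3 + (3)·R1: [0, 9, -18, 0]
R4 ← R4 − (2)·R1: [0, -3, 6, 0]
R5 ← R5 − R1: [0, -1, 2, 0]
R3 ← R3 − (9/2)·R2: [0, 0, 0, 0]
R4 ← R4 + (3/2)·R2: [0, 0, 0, 0]
R5 ← R5 + (1/2)·R2: [0, 0, 0, 0]
Echelon form has 2 nonzero rows, so rank(C) = 2.
The rank gives the maximum number of linearly independent rows: 2.

2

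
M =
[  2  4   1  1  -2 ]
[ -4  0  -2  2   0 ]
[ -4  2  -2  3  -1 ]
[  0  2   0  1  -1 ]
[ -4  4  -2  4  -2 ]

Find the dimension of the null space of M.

3

Row reduce to echelon form.
R2 ← R2 + (2)·R1: [0, 8, 0, 4, -4]
R3 ← R3 + (2)·R1: [0, 10, 0, 5, -5]
R5 ← R5 + (2)·R1: [0, 12, 0, 6, -6]
R3 ← R3 − (5/4)·R2: [0, 0, 0, 0, 0]
R4 ← R4 − (1/4)·R2: [0, 0, 0, 0, 0]
R5 ← R5 − (3/2)·R2: [0, 0, 0, 0, 0]
2 nonzero rows, so rank(M) = 2.
M has 5 columns; by rank–nullity, nullity = 5 − 2 = 3.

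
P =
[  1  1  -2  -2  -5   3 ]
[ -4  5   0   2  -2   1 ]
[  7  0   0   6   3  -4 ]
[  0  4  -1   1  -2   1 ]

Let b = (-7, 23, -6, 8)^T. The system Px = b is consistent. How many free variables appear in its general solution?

2

Row reduce the augmented matrix [P | b].
R2 ← R2 + (4)·R1: [0, 9, -8, -6, -22, 13, -5]
R3 ← R3 − (7)·R1: [0, -7, 14, 20, 38, -25, 43]
R3 ← R3 + (7/9)·R2: [0, 0, 70/9, 46/3, 188/9, -134/9, 352/9]
R4 ← R4 − (4/9)·R2: [0, 0, 23/9, 11/3, 70/9, -43/9, 92/9]
R4 ← R4 − (23/70)·R3: [0, 0, 0, -48/35, 32/35, 4/35, -92/35]
The echelon form has 4 nonzero rows, and every pivot lies in the first 6 columns, so rank(P) = rank([P|b]) = 4.
The system is consistent.
Free variables = (unknowns) − (rank) = 6 − 4 = 2.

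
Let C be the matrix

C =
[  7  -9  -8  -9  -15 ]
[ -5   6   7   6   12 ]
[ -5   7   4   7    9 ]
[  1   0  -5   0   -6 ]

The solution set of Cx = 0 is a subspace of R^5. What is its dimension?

Row reduce to echelon form.
R2 ← R2 + (5/7)·R1: [0, -3/7, 9/7, -3/7, 9/7]
R3 ← R3 + (5/7)·R1: [0, 4/7, -12/7, 4/7, -12/7]
R4 ← R4 − (1/7)·R1: [0, 9/7, -27/7, 9/7, -27/7]
R3 ← R3 + (4/3)·R2: [0, 0, 0, 0, 0]
R4 ← R4 + (3)·R2: [0, 0, 0, 0, 0]
2 nonzero rows, so rank(C) = 2.
C has 5 columns; by rank–nullity, nullity = 5 − 2 = 3.

3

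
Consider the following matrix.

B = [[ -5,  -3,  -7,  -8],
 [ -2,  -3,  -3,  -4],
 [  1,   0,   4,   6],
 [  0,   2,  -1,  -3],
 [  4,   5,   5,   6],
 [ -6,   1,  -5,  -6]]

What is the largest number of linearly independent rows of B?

Row reduce to echelon form.
R2 ← R2 − (2/5)·R1: [0, -9/5, -1/5, -4/5]
R3 ← R3 + (1/5)·R1: [0, -3/5, 13/5, 22/5]
R5 ← R5 + (4/5)·R1: [0, 13/5, -3/5, -2/5]
R6 ← R6 − (6/5)·R1: [0, 23/5, 17/5, 18/5]
R3 ← R3 − (1/3)·R2: [0, 0, 8/3, 14/3]
R4 ← R4 + (10/9)·R2: [0, 0, -11/9, -35/9]
R5 ← R5 + (13/9)·R2: [0, 0, -8/9, -14/9]
R6 ← R6 + (23/9)·R2: [0, 0, 26/9, 14/9]
R4 ← R4 + (11/24)·R3: [0, 0, 0, -7/4]
R5 ← R5 + (1/3)·R3: [0, 0, 0, 0]
R6 ← R6 − (13/12)·R3: [0, 0, 0, -7/2]
R6 ← R6 − (2)·R4: [0, 0, 0, 0]
Echelon form has 4 nonzero rows, so rank(B) = 4.
The rank gives the maximum number of linearly independent rows: 4.

4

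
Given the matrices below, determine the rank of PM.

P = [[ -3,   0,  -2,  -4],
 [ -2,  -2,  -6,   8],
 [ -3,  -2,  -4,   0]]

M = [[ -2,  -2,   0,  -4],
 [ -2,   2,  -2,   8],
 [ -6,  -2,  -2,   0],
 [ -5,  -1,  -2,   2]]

2

First compute PM:
[[ 38,  14,  12,   4],
 [  4,   4,   0,   8],
 [ 34,  10,  12,  -4]]
Now row reduce the product.
R2 ← R2 − (2/19)·R1: [0, 48/19, -24/19, 144/19]
R3 ← R3 − (17/19)·R1: [0, -48/19, 24/19, -144/19]
R3 ← R3 + R2: [0, 0, 0, 0]
2 nonzero rows, so rank(PM) = 2.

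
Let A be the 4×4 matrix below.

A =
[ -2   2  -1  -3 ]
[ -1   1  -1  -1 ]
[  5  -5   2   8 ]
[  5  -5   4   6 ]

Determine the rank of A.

2

Row reduce to echelon form.
R2 ← R2 − (1/2)·R1: [0, 0, -1/2, 1/2]
R3 ← R3 + (5/2)·R1: [0, 0, -1/2, 1/2]
R4 ← R4 + (5/2)·R1: [0, 0, 3/2, -3/2]
R3 ← R3 − R2: [0, 0, 0, 0]
R4 ← R4 + (3)·R2: [0, 0, 0, 0]
Echelon form has 2 nonzero rows, so rank(A) = 2.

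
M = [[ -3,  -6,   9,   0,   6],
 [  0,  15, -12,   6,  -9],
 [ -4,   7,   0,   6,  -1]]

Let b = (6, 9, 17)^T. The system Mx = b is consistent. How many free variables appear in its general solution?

Row reduce the augmented matrix [M | b].
R3 ← R3 − (4/3)·R1: [0, 15, -12, 6, -9, 9]
R3 ← R3 − R2: [0, 0, 0, 0, 0, 0]
The echelon form has 2 nonzero rows, and every pivot lies in the first 5 columns, so rank(M) = rank([M|b]) = 2.
The system is consistent.
Free variables = (unknowns) − (rank) = 5 − 2 = 3.

3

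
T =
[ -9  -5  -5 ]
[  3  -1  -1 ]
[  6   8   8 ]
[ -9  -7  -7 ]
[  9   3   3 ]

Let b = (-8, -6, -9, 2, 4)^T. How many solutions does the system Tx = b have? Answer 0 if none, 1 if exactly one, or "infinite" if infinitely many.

Row reduce the augmented matrix [T | b].
R2 ← R2 + (1/3)·R1: [0, -8/3, -8/3, -26/3]
R3 ← R3 + (2/3)·R1: [0, 14/3, 14/3, -43/3]
R4 ← R4 − R1: [0, -2, -2, 10]
R5 ← R5 + R1: [0, -2, -2, -4]
R3 ← R3 + (7/4)·R2: [0, 0, 0, -59/2]
R4 ← R4 − (3/4)·R2: [0, 0, 0, 33/2]
R5 ← R5 − (3/4)·R2: [0, 0, 0, 5/2]
R4 ← R4 + (33/59)·R3: [0, 0, 0, 0]
R5 ← R5 + (5/59)·R3: [0, 0, 0, 0]
The echelon form has 3 nonzero rows; the last pivot sits in the augmented column, so rank(T) = 2 but rank([T|b]) = 3.
Since the ranks differ, the system is inconsistent.
It has no solutions.

0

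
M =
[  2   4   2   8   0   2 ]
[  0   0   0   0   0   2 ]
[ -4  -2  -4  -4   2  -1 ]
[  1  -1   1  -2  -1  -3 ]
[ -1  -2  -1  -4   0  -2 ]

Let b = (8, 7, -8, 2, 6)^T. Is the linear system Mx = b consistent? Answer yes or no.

no

Row reduce the augmented matrix [M | b].
R3 ← R3 + (2)·R1: [0, 6, 0, 12, 2, 3, 8]
R4 ← R4 − (1/2)·R1: [0, -3, 0, -6, -1, -4, -2]
R5 ← R5 + (1/2)·R1: [0, 0, 0, 0, 0, -1, 10]
Swap R2 ↔ R3
R4 ← R4 + (1/2)·R2: [0, 0, 0, 0, 0, -5/2, 2]
R4 ← R4 + (5/4)·R3: [0, 0, 0, 0, 0, 0, 43/4]
R5 ← R5 + (1/2)·R3: [0, 0, 0, 0, 0, 0, 27/2]
R5 ← R5 − (54/43)·R4: [0, 0, 0, 0, 0, 0, 0]
The echelon form has 4 nonzero rows; the last pivot sits in the augmented column, so rank(M) = 3 but rank([M|b]) = 4.
Since the ranks differ, the system is inconsistent.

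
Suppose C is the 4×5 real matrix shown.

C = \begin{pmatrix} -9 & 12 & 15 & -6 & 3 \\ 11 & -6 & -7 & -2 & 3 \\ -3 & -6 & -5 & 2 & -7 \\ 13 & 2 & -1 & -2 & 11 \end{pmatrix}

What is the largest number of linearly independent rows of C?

3

Row reduce to echelon form.
R2 ← R2 + (11/9)·R1: [0, 26/3, 34/3, -28/3, 20/3]
R3 ← R3 − (1/3)·R1: [0, -10, -10, 4, -8]
R4 ← R4 + (13/9)·R1: [0, 58/3, 62/3, -32/3, 46/3]
R3 ← R3 + (15/13)·R2: [0, 0, 40/13, -88/13, -4/13]
R4 ← R4 − (29/13)·R2: [0, 0, -60/13, 132/13, 6/13]
R4 ← R4 + (3/2)·R3: [0, 0, 0, 0, 0]
Echelon form has 3 nonzero rows, so rank(C) = 3.
The rank gives the maximum number of linearly independent rows: 3.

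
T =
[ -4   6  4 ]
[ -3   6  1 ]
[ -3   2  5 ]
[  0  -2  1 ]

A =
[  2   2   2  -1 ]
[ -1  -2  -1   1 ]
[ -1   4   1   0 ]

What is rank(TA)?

First compute TA:
[[-18,  -4, -10,  10],
 [-13, -14, -11,   9],
 [-13,  10,  -3,   5],
 [  1,   8,   3,  -2]]
Now row reduce the product.
R2 ← R2 − (13/18)·R1: [0, -100/9, -34/9, 16/9]
R3 ← R3 − (13/18)·R1: [0, 116/9, 38/9, -20/9]
R4 ← R4 + (1/18)·R1: [0, 70/9, 22/9, -13/9]
R3 ← R3 + (29/25)·R2: [0, 0, -4/25, -4/25]
R4 ← R4 + (7/10)·R2: [0, 0, -1/5, -1/5]
R4 ← R4 − (5/4)·R3: [0, 0, 0, 0]
3 nonzero rows, so rank(TA) = 3.

3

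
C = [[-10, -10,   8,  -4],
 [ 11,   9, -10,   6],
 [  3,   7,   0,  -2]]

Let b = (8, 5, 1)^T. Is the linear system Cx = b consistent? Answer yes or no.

Row reduce the augmented matrix [C | b].
R2 ← R2 + (11/10)·R1: [0, -2, -6/5, 8/5, 69/5]
R3 ← R3 + (3/10)·R1: [0, 4, 12/5, -16/5, 17/5]
R3 ← R3 + (2)·R2: [0, 0, 0, 0, 31]
The echelon form has 3 nonzero rows; the last pivot sits in the augmented column, so rank(C) = 2 but rank([C|b]) = 3.
Since the ranks differ, the system is inconsistent.

no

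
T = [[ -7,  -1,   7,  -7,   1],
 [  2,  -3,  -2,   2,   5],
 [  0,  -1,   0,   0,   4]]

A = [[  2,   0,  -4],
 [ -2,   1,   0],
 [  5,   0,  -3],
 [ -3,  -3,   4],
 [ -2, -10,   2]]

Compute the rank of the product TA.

3

First compute TA:
[[ 42,  10, -19],
 [-16, -59,  16],
 [ -6, -41,   8]]
Now row reduce the product.
R2 ← R2 + (8/21)·R1: [0, -1159/21, 184/21]
R3 ← R3 + (1/7)·R1: [0, -277/7, 37/7]
R3 ← R3 − (831/1159)·R2: [0, 0, -1155/1159]
3 nonzero rows, so rank(TA) = 3.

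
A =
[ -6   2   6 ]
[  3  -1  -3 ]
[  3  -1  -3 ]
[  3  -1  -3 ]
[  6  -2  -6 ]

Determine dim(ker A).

Row reduce to echelon form.
R2 ← R2 + (1/2)·R1: [0, 0, 0]
R3 ← R3 + (1/2)·R1: [0, 0, 0]
R4 ← R4 + (1/2)·R1: [0, 0, 0]
R5 ← R5 + R1: [0, 0, 0]
1 nonzero row, so rank(A) = 1.
A has 3 columns; by rank–nullity, nullity = 3 − 1 = 2.

2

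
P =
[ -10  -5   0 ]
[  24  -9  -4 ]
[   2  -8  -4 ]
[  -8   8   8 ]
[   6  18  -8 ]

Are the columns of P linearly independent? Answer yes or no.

yes

Row reduce P to echelon form.
R2 ← R2 + (12/5)·R1: [0, -21, -4]
R3 ← R3 + (1/5)·R1: [0, -9, -4]
R4 ← R4 − (4/5)·R1: [0, 12, 8]
R5 ← R5 + (3/5)·R1: [0, 15, -8]
R3 ← R3 − (3/7)·R2: [0, 0, -16/7]
R4 ← R4 + (4/7)·R2: [0, 0, 40/7]
R5 ← R5 + (5/7)·R2: [0, 0, -76/7]
R4 ← R4 + (5/2)·R3: [0, 0, 0]
R5 ← R5 − (19/4)·R3: [0, 0, 0]
3 pivots among 3 columns.
Every column is a pivot column, so the columns are linearly independent.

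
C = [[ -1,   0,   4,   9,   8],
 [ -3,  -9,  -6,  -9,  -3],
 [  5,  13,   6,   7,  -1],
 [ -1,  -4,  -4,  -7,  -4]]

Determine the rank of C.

2

Row reduce to echelon form.
R2 ← R2 − (3)·R1: [0, -9, -18, -36, -27]
R3 ← R3 + (5)·R1: [0, 13, 26, 52, 39]
R4 ← R4 − R1: [0, -4, -8, -16, -12]
R3 ← R3 + (13/9)·R2: [0, 0, 0, 0, 0]
R4 ← R4 − (4/9)·R2: [0, 0, 0, 0, 0]
Echelon form has 2 nonzero rows, so rank(C) = 2.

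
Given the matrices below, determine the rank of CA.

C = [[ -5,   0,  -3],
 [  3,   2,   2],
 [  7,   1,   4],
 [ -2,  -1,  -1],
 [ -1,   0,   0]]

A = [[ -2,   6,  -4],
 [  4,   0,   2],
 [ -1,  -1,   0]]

2

First compute CA:
[[ 13, -27,  20],
 [  0,  16,  -8],
 [-14,  38, -26],
 [  1, -11,   6],
 [  2,  -6,   4]]
Now row reduce the product.
R3 ← R3 + (14/13)·R1: [0, 116/13, -58/13]
R4 ← R4 − (1/13)·R1: [0, -116/13, 58/13]
R5 ← R5 − (2/13)·R1: [0, -24/13, 12/13]
R3 ← R3 − (29/52)·R2: [0, 0, 0]
R4 ← R4 + (29/52)·R2: [0, 0, 0]
R5 ← R5 + (3/26)·R2: [0, 0, 0]
2 nonzero rows, so rank(CA) = 2.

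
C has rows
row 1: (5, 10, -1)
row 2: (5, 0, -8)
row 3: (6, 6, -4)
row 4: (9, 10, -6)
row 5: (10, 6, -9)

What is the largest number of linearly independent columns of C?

Row reduce to echelon form.
R2 ← R2 − R1: [0, -10, -7]
R3 ← R3 − (6/5)·R1: [0, -6, -14/5]
R4 ← R4 − (9/5)·R1: [0, -8, -21/5]
R5 ← R5 − (2)·R1: [0, -14, -7]
R3 ← R3 − (3/5)·R2: [0, 0, 7/5]
R4 ← R4 − (4/5)·R2: [0, 0, 7/5]
R5 ← R5 − (7/5)·R2: [0, 0, 14/5]
R4 ← R4 − R3: [0, 0, 0]
R5 ← R5 − (2)·R3: [0, 0, 0]
Echelon form has 3 nonzero rows, so rank(C) = 3.
The rank gives the maximum number of linearly independent columns: 3.

3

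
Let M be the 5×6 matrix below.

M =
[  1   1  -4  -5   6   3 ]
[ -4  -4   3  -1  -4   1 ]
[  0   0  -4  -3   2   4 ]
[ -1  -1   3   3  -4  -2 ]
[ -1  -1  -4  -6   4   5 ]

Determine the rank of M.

Row reduce to echelon form.
R2 ← R2 + (4)·R1: [0, 0, -13, -21, 20, 13]
R4 ← R4 + R1: [0, 0, -1, -2, 2, 1]
R5 ← R5 + R1: [0, 0, -8, -11, 10, 8]
R3 ← R3 − (4/13)·R2: [0, 0, 0, 45/13, -54/13, 0]
R4 ← R4 − (1/13)·R2: [0, 0, 0, -5/13, 6/13, 0]
R5 ← R5 − (8/13)·R2: [0, 0, 0, 25/13, -30/13, 0]
R4 ← R4 + (1/9)·R3: [0, 0, 0, 0, 0, 0]
R5 ← R5 − (5/9)·R3: [0, 0, 0, 0, 0, 0]
Echelon form has 3 nonzero rows, so rank(M) = 3.

3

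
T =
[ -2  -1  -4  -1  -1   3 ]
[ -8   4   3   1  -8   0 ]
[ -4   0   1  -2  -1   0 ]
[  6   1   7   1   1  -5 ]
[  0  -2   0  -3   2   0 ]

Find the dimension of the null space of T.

Row reduce to echelon form.
R2 ← R2 − (4)·R1: [0, 8, 19, 5, -4, -12]
R3 ← R3 − (2)·R1: [0, 2, 9, 0, 1, -6]
R4 ← R4 + (3)·R1: [0, -2, -5, -2, -2, 4]
R3 ← R3 − (1/4)·R2: [0, 0, 17/4, -5/4, 2, -3]
R4 ← R4 + (1/4)·R2: [0, 0, -1/4, -3/4, -3, 1]
R5 ← R5 + (1/4)·R2: [0, 0, 19/4, -7/4, 1, -3]
R4 ← R4 + (1/17)·R3: [0, 0, 0, -14/17, -49/17, 14/17]
R5 ← R5 − (19/17)·R3: [0, 0, 0, -6/17, -21/17, 6/17]
R5 ← R5 − (3/7)·R4: [0, 0, 0, 0, 0, 0]
4 nonzero rows, so rank(T) = 4.
T has 6 columns; by rank–nullity, nullity = 6 − 4 = 2.

2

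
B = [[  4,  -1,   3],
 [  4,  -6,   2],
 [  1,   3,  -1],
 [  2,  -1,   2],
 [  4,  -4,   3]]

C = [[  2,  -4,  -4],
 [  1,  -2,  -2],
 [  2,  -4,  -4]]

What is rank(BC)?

First compute BC:
[[ 13, -26, -26],
 [  6, -12, -12],
 [  3,  -6,  -6],
 [  7, -14, -14],
 [ 10, -20, -20]]
Now row reduce the product.
R2 ← R2 − (6/13)·R1: [0, 0, 0]
R3 ← R3 − (3/13)·R1: [0, 0, 0]
R4 ← R4 − (7/13)·R1: [0, 0, 0]
R5 ← R5 − (10/13)·R1: [0, 0, 0]
1 nonzero row, so rank(BC) = 1.

1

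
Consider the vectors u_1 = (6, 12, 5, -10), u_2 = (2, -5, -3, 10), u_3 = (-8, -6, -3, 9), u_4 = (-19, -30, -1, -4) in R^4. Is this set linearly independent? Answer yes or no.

yes

Form the matrix with these vectors as rows and row reduce.
R2 ← R2 − (1/3)·R1: [0, -9, -14/3, 40/3]
R3 ← R3 + (4/3)·R1: [0, 10, 11/3, -13/3]
R4 ← R4 + (19/6)·R1: [0, 8, 89/6, -107/3]
R3 ← R3 + (10/9)·R2: [0, 0, -41/27, 283/27]
R4 ← R4 + (8/9)·R2: [0, 0, 577/54, -643/27]
R4 ← R4 + (577/82)·R3: [0, 0, 0, 4095/82]
4 nonzero rows, so the 4 vectors span a space of dimension 4.
Since 4 = 4, the vectors are linearly independent.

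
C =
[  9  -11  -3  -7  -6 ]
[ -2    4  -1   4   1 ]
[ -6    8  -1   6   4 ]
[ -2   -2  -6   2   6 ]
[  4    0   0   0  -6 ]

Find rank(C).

4

Row reduce to echelon form.
R2 ← R2 + (2/9)·R1: [0, 14/9, -5/3, 22/9, -1/3]
R3 ← R3 + (2/3)·R1: [0, 2/3, -3, 4/3, 0]
R4 ← R4 + (2/9)·R1: [0, -40/9, -20/3, 4/9, 14/3]
R5 ← R5 − (4/9)·R1: [0, 44/9, 4/3, 28/9, -10/3]
R3 ← R3 − (3/7)·R2: [0, 0, -16/7, 2/7, 1/7]
R4 ← R4 + (20/7)·R2: [0, 0, -80/7, 52/7, 26/7]
R5 ← R5 − (22/7)·R2: [0, 0, 46/7, -32/7, -16/7]
R4 ← R4 − (5)·R3: [0, 0, 0, 6, 3]
R5 ← R5 + (23/8)·R3: [0, 0, 0, -15/4, -15/8]
R5 ← R5 + (5/8)·R4: [0, 0, 0, 0, 0]
Echelon form has 4 nonzero rows, so rank(C) = 4.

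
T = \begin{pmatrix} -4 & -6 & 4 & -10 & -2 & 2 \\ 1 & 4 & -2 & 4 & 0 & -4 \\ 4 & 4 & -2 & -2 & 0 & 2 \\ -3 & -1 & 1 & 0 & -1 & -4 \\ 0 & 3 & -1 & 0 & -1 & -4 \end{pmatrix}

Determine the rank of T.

3

Row reduce to echelon form.
R2 ← R2 + (1/4)·R1: [0, 5/2, -1, 3/2, -1/2, -7/2]
R3 ← R3 + R1: [0, -2, 2, -12, -2, 4]
R4 ← R4 − (3/4)·R1: [0, 7/2, -2, 15/2, 1/2, -11/2]
R3 ← R3 + (4/5)·R2: [0, 0, 6/5, -54/5, -12/5, 6/5]
R4 ← R4 − (7/5)·R2: [0, 0, -3/5, 27/5, 6/5, -3/5]
R5 ← R5 − (6/5)·R2: [0, 0, 1/5, -9/5, -2/5, 1/5]
R4 ← R4 + (1/2)·R3: [0, 0, 0, 0, 0, 0]
R5 ← R5 − (1/6)·R3: [0, 0, 0, 0, 0, 0]
Echelon form has 3 nonzero rows, so rank(T) = 3.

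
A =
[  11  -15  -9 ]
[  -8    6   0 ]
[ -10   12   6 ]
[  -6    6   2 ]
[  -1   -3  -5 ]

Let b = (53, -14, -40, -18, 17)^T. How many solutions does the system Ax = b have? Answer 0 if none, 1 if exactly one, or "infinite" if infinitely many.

infinite

Row reduce the augmented matrix [A | b].
R2 ← R2 + (8/11)·R1: [0, -54/11, -72/11, 270/11]
R3 ← R3 + (10/11)·R1: [0, -18/11, -24/11, 90/11]
R4 ← R4 + (6/11)·R1: [0, -24/11, -32/11, 120/11]
R5 ← R5 + (1/11)·R1: [0, -48/11, -64/11, 240/11]
R3 ← R3 − (1/3)·R2: [0, 0, 0, 0]
R4 ← R4 − (4/9)·R2: [0, 0, 0, 0]
R5 ← R5 − (8/9)·R2: [0, 0, 0, 0]
The echelon form has 2 nonzero rows, and every pivot lies in the first 3 columns, so rank(A) = rank([A|b]) = 2.
The system is consistent.
rank = 2 < 3 unknowns, so there are infinitely many solutions.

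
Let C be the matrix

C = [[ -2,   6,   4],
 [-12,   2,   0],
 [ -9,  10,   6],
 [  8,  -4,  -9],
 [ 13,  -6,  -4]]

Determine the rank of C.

Row reduce to echelon form.
R2 ← R2 − (6)·R1: [0, -34, -24]
R3 ← R3 − (9/2)·R1: [0, -17, -12]
R4 ← R4 + (4)·R1: [0, 20, 7]
R5 ← R5 + (13/2)·R1: [0, 33, 22]
R3 ← R3 − (1/2)·R2: [0, 0, 0]
R4 ← R4 + (10/17)·R2: [0, 0, -121/17]
R5 ← R5 + (33/34)·R2: [0, 0, -22/17]
Swap R3 ↔ R4
R5 ← R5 − (2/11)·R3: [0, 0, 0]
Echelon form has 3 nonzero rows, so rank(C) = 3.

3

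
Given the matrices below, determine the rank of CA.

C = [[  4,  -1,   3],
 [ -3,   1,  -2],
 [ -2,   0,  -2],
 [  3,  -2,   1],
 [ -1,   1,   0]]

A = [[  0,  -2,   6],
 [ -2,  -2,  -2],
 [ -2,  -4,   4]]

First compute CA:
[[ -4, -18,  38],
 [  2,  12, -28],
 [  4,  12, -20],
 [  2,  -6,  26],
 [ -2,   0,  -8]]
Now row reduce the product.
R2 ← R2 + (1/2)·R1: [0, 3, -9]
R3 ← R3 + R1: [0, -6, 18]
R4 ← R4 + (1/2)·R1: [0, -15, 45]
R5 ← R5 − (1/2)·R1: [0, 9, -27]
R3 ← R3 + (2)·R2: [0, 0, 0]
R4 ← R4 + (5)·R2: [0, 0, 0]
R5 ← R5 − (3)·R2: [0, 0, 0]
2 nonzero rows, so rank(CA) = 2.

2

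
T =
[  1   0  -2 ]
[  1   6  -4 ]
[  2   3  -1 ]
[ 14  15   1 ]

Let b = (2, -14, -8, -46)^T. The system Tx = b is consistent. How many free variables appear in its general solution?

Row reduce the augmented matrix [T | b].
R2 ← R2 − R1: [0, 6, -2, -16]
R3 ← R3 − (2)·R1: [0, 3, 3, -12]
R4 ← R4 − (14)·R1: [0, 15, 29, -74]
R3 ← R3 − (1/2)·R2: [0, 0, 4, -4]
R4 ← R4 − (5/2)·R2: [0, 0, 34, -34]
R4 ← R4 − (17/2)·R3: [0, 0, 0, 0]
The echelon form has 3 nonzero rows, and every pivot lies in the first 3 columns, so rank(T) = rank([T|b]) = 3.
The system is consistent.
Free variables = (unknowns) − (rank) = 3 − 3 = 0.

0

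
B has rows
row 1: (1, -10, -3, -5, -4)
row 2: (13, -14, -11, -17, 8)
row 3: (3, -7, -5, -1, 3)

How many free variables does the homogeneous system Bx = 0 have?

Row reduce to echelon form.
R2 ← R2 − (13)·R1: [0, 116, 28, 48, 60]
R3 ← R3 − (3)·R1: [0, 23, 4, 14, 15]
R3 ← R3 − (23/116)·R2: [0, 0, -45/29, 130/29, 90/29]
3 nonzero rows, so rank(B) = 3.
B has 5 columns; by rank–nullity, nullity = 5 − 3 = 2.

2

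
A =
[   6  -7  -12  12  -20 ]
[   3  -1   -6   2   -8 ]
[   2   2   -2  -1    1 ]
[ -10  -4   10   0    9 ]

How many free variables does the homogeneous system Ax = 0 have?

Row reduce to echelon form.
R2 ← R2 − (1/2)·R1: [0, 5/2, 0, -4, 2]
R3 ← R3 − (1/3)·R1: [0, 13/3, 2, -5, 23/3]
R4 ← R4 + (5/3)·R1: [0, -47/3, -10, 20, -73/3]
R3 ← R3 − (26/15)·R2: [0, 0, 2, 29/15, 21/5]
R4 ← R4 + (94/15)·R2: [0, 0, -10, -76/15, -59/5]
R4 ← R4 + (5)·R3: [0, 0, 0, 23/5, 46/5]
4 nonzero rows, so rank(A) = 4.
A has 5 columns; by rank–nullity, nullity = 5 − 4 = 1.

1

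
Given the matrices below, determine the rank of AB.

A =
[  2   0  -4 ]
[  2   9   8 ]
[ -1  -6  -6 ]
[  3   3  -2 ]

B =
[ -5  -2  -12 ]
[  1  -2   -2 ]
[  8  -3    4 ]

2

First compute AB:
[[-42,   8, -40],
 [ 63, -46, -10],
 [-49,  32,   0],
 [-28,  -6, -50]]
Now row reduce the product.
R2 ← R2 + (3/2)·R1: [0, -34, -70]
R3 ← R3 − (7/6)·R1: [0, 68/3, 140/3]
R4 ← R4 − (2/3)·R1: [0, -34/3, -70/3]
R3 ← R3 + (2/3)·R2: [0, 0, 0]
R4 ← R4 − (1/3)·R2: [0, 0, 0]
2 nonzero rows, so rank(AB) = 2.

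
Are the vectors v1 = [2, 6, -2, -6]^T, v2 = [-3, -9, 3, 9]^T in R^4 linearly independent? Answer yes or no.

no

Form the matrix with these vectors as rows and row reduce.
R2 ← R2 + (3/2)·R1: [0, 0, 0, 0]
1 nonzero row, so the 2 vectors span a space of dimension 1.
Since 1 < 2, the vectors are linearly dependent.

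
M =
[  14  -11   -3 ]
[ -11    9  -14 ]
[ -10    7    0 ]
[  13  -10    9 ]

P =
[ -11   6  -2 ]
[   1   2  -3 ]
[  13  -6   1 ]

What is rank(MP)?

First compute MP:
[[-204,  80,   2],
 [-52,  36, -19],
 [117, -46,  -1],
 [-36,   4,  13]]
Now row reduce the product.
R2 ← R2 − (13/51)·R1: [0, 796/51, -995/51]
R3 ← R3 + (39/68)·R1: [0, -2/17, 5/34]
R4 ← R4 − (3/17)·R1: [0, -172/17, 215/17]
R3 ← R3 + (3/398)·R2: [0, 0, 0]
R4 ← R4 + (129/199)·R2: [0, 0, 0]
2 nonzero rows, so rank(MP) = 2.

2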